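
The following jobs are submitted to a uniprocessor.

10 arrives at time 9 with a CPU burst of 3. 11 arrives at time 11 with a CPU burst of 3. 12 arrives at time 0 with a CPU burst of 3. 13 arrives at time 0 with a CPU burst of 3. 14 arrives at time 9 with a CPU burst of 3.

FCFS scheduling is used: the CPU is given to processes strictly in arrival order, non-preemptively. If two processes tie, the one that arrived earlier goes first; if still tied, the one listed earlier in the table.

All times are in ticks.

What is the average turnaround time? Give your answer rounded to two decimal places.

Schedule: | 12 0-3 | 13 3-6 | idle 6-9 | 10 9-12 | 14 12-15 | 11 15-18 |
Completion: 10=12  11=18  12=3  13=6  14=15
Turnaround times: 10=3, 11=7, 12=3, 13=6, 14=6
Average turnaround = (3+7+3+6+6) / 5 = 25/5 = 5.00

5.00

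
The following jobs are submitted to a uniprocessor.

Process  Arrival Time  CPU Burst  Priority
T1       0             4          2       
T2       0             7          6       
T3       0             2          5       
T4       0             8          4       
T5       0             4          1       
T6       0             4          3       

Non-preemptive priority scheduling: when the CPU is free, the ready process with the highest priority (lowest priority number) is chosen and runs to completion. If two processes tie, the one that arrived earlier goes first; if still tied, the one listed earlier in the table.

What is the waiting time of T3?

Gantt: | T5 0-4 | T1 4-8 | T6 8-12 | T4 12-20 | T3 20-22 | T2 22-29 |
Completion: T1=8  T2=29  T3=22  T4=20  T5=4  T6=12
Turnaround (C−A): T1=8  T2=29  T3=22  T4=20  T5=4  T6=12
Waiting(T3) = turnaround − burst = 22 − 2 = 20

20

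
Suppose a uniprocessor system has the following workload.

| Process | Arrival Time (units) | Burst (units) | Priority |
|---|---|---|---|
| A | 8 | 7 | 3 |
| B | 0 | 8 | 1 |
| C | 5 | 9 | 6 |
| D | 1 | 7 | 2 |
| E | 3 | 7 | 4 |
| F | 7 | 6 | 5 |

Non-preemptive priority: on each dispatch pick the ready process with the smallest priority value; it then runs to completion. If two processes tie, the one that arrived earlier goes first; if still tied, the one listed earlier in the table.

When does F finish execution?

35

Schedule: | B 0-8 | D 8-15 | A 15-22 | E 22-29 | F 29-35 | C 35-44 |
Completion: A=22  B=8  C=44  D=15  E=29  F=35
Turnaround (C−A): A=14  B=8  C=39  D=14  E=26  F=28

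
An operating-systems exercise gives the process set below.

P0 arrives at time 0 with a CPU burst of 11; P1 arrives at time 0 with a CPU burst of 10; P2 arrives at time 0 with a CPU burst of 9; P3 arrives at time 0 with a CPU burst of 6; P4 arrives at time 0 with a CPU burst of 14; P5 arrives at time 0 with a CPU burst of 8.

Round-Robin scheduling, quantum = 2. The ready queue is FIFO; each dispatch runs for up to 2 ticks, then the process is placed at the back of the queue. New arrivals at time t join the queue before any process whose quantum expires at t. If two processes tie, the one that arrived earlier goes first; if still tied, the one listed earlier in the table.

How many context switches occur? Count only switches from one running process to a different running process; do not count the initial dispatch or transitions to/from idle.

Gantt: | P0 0-2 | P1 2-4 | P2 4-6 | P3 6-8 | P4 8-10 | P5 10-12 | P0 12-14 | P1 14-16 | P2 16-18 | P3 18-20 | P4 20-22 | P5 22-24 | P0 24-26 | P1 26-28 | P2 28-30 | P3 30-32 | P4 32-34 | P5 34-36 | P0 36-38 | P1 38-40 | P2 40-42 | P4 42-44 | P5 44-46 | P0 46-48 | P1 48-50 | P2 50-51 | P4 51-53 | P0 53-54 | P4 54-58 |
Completion: P0=54  P1=50  P2=51  P3=32  P4=58  P5=46

28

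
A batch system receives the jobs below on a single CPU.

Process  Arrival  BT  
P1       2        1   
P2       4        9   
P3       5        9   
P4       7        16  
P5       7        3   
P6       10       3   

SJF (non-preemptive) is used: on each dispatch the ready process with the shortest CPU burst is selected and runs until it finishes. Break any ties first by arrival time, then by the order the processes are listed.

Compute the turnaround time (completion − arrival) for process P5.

Schedule: | idle 0-2 | P1 2-3 | idle 3-4 | P2 4-13 | P5 13-16 | P6 16-19 | P3 19-28 | P4 28-44 |
Completion: P1=3  P2=13  P3=28  P4=44  P5=16  P6=19
Turnaround (C−A): P1=1  P2=9  P3=23  P4=37  P5=9  P6=9
Turnaround(P5) = completion − arrival = 16 − 7 = 9

9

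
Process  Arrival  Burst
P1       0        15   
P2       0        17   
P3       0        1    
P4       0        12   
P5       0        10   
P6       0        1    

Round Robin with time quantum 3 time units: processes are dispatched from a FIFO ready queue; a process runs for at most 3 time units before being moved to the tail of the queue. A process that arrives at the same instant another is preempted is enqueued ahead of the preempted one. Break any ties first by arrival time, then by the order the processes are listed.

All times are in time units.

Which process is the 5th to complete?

Schedule: | P1 0-3 | P2 3-6 | P3 6-7 | P4 7-10 | P5 10-13 | P6 13-14 | P1 14-17 | P2 17-20 | P4 20-23 | P5 23-26 | P1 26-29 | P2 29-32 | P4 32-35 | P5 35-38 | P1 38-41 | P2 41-44 | P4 44-47 | P5 47-48 | P1 48-51 | P2 51-56 |
Completion: P1=51  P2=56  P3=7  P4=47  P5=48  P6=14
Finish order: P3 → P6 → P4 → P5 → P1 → P2

P1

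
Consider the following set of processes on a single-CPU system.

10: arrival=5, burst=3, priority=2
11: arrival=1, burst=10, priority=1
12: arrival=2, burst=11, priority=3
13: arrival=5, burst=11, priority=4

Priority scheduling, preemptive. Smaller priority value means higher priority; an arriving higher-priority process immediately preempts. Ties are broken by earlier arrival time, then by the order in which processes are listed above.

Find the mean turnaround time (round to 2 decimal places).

18.25

Gantt: | idle 0-1 | 11 1-11 | 10 11-14 | 12 14-25 | 13 25-36 |
Completion: 10=14  11=11  12=25  13=36
Turnaround times: 10=9, 11=10, 12=23, 13=31
Average turnaround = (9+10+23+31) / 4 = 73/4 = 18.25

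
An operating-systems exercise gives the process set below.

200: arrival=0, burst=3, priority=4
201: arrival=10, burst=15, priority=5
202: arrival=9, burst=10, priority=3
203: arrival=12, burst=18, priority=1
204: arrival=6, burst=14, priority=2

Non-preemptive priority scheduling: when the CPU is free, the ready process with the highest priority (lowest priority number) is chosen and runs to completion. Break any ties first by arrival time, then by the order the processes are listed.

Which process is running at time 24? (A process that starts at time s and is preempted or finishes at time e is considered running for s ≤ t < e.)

Schedule: | 200 0-3 | idle 3-6 | 204 6-20 | 203 20-38 | 202 38-48 | 201 48-63 |
Completion: 200=3  201=63  202=48  203=38  204=20

203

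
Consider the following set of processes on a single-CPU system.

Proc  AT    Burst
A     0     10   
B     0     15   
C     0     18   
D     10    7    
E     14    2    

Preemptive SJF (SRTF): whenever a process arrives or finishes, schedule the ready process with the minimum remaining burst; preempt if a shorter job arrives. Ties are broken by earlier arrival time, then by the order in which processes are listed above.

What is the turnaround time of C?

Timeline: | A 0-10 | D 10-14 | E 14-16 | D 16-19 | B 19-34 | C 34-52 |
Completion: A=10  B=34  C=52  D=19  E=16
Turnaround (C−A): A=10  B=34  C=52  D=9  E=2
Turnaround(C) = completion − arrival = 52 − 0 = 52

52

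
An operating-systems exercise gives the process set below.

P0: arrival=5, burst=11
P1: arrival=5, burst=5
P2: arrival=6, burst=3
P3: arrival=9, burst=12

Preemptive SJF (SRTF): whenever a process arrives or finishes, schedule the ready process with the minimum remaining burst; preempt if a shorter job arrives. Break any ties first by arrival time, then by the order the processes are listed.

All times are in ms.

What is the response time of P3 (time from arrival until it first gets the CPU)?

Timeline: | idle 0-5 | P1 5-6 | P2 6-9 | P1 9-13 | P0 13-24 | P3 24-36 |
Completion: P0=24  P1=13  P2=9  P3=36
Turnaround (C−A): P0=19  P1=8  P2=3  P3=27
Response(P3) = first start − arrival = 24 − 9 = 15

15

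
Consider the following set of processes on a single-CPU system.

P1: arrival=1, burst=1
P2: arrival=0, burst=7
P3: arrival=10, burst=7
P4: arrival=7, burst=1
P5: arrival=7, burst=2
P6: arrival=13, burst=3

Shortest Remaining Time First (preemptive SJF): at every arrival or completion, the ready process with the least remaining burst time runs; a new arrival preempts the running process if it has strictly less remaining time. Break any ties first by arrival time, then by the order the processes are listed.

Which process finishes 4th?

P5

Schedule: | P2 0-1 | P1 1-2 | P2 2-8 | P4 8-9 | P5 9-11 | P3 11-13 | P6 13-16 | P3 16-21 |
Completion: P1=2  P2=8  P3=21  P4=9  P5=11  P6=16
Finish order: P1 → P2 → P4 → P5 → P6 → P3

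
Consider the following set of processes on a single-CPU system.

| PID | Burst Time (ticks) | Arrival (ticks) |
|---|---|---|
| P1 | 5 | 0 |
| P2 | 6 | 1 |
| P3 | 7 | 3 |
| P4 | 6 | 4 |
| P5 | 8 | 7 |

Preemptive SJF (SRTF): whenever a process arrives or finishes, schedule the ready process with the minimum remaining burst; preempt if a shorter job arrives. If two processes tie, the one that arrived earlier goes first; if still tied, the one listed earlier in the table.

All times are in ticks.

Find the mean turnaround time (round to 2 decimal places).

14.80

Gantt: | P1 0-5 | P2 5-11 | P4 11-17 | P3 17-24 | P5 24-32 |
Completion: P1=5  P2=11  P3=24  P4=17  P5=32
Turnaround (C−A): P1=5  P2=10  P3=21  P4=13  P5=25
Turnaround times: P1=5, P2=10, P3=21, P4=13, P5=25
Average turnaround = (5+10+21+13+25) / 5 = 74/5 = 14.80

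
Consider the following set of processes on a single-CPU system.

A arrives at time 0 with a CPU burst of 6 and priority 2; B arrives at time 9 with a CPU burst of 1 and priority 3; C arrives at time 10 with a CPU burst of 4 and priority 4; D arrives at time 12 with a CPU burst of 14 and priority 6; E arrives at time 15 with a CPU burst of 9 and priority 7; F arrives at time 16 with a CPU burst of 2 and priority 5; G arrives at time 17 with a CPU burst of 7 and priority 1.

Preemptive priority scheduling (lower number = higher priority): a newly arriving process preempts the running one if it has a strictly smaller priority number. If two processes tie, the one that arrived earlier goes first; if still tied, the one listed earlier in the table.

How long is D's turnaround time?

25

Gantt: | A 0-6 | idle 6-9 | B 9-10 | C 10-14 | D 14-16 | F 16-17 | G 17-24 | F 24-25 | D 25-37 | E 37-46 |
Completion: A=6  B=10  C=14  D=37  E=46  F=25  G=24
Turnaround (C−A): A=6  B=1  C=4  D=25  E=31  F=9  G=7
Turnaround(D) = completion − arrival = 37 − 12 = 25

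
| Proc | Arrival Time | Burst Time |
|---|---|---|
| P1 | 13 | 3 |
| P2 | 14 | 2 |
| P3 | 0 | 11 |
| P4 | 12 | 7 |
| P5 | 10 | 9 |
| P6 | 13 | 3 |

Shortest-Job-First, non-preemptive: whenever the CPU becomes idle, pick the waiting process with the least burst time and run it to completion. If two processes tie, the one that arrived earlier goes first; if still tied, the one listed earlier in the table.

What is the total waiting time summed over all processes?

44

Schedule: | P3 0-11 | P5 11-20 | P2 20-22 | P1 22-25 | P6 25-28 | P4 28-35 |
Completion: P1=25  P2=22  P3=11  P4=35  P5=20  P6=28
Turnaround (C−A): P1=12  P2=8  P3=11  P4=23  P5=10  P6=15
Waiting = turnaround − burst: P1=9, P2=6, P3=0, P4=16, P5=1, P6=12
Total waiting = 9 + 6 + 0 + 16 + 1 + 12 = 44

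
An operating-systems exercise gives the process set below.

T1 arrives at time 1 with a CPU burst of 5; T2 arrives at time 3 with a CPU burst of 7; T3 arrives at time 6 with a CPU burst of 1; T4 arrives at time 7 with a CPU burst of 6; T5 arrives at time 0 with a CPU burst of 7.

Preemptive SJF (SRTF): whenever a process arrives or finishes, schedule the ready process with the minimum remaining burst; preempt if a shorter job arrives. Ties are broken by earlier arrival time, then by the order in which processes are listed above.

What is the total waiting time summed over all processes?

Schedule: | T5 0-1 | T1 1-6 | T3 6-7 | T5 7-13 | T4 13-19 | T2 19-26 |
Completion: T1=6  T2=26  T3=7  T4=19  T5=13
Turnaround (C−A): T1=5  T2=23  T3=1  T4=12  T5=13
Waiting = turnaround − burst: T1=0, T2=16, T3=0, T4=6, T5=6
Total waiting = 0 + 16 + 0 + 6 + 6 = 28

28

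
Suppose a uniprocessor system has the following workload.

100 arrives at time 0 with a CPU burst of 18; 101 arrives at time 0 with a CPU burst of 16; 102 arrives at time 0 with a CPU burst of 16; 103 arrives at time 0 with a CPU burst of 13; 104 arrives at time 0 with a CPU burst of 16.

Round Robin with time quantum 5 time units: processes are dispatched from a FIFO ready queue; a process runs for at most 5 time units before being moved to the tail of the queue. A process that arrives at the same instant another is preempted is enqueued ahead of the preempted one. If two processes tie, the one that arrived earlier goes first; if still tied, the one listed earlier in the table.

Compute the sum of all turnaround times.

378

Timeline: | 100 0-5 | 101 5-10 | 102 10-15 | 103 15-20 | 104 20-25 | 100 25-30 | 101 30-35 | 102 35-40 | 103 40-45 | 104 45-50 | 100 50-55 | 101 55-60 | 102 60-65 | 103 65-68 | 104 68-73 | 100 73-76 | 101 76-77 | 102 77-78 | 104 78-79 |
Completion: 100=76  101=77  102=78  103=68  104=79
Turnaround (C−A): 100=76  101=77  102=78  103=68  104=79
Turnaround = completion − arrival: 100=76, 101=77, 102=78, 103=68, 104=79
Total turnaround = 76 + 77 + 78 + 68 + 79 = 378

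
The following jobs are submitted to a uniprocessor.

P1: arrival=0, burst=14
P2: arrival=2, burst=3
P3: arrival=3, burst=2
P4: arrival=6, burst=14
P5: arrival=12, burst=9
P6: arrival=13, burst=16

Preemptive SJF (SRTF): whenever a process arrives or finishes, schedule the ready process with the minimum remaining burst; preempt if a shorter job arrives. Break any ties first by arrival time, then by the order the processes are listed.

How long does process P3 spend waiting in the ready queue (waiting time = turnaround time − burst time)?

Gantt: | P1 0-2 | P2 2-5 | P3 5-7 | P1 7-19 | P5 19-28 | P4 28-42 | P6 42-58 |
Completion: P1=19  P2=5  P3=7  P4=42  P5=28  P6=58
Turnaround (C−A): P1=19  P2=3  P3=4  P4=36  P5=16  P6=45
Waiting(P3) = turnaround − burst = 4 − 2 = 2

2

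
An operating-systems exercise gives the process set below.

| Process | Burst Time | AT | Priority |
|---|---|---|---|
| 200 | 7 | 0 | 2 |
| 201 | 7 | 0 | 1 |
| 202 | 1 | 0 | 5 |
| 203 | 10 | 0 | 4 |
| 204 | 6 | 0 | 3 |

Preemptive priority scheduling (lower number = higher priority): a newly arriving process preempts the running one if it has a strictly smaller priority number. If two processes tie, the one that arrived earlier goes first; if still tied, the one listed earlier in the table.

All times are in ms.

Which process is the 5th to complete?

Gantt: | 201 0-7 | 200 7-14 | 204 14-20 | 203 20-30 | 202 30-31 |
Completion: 200=14  201=7  202=31  203=30  204=20
Finish order: 201 → 200 → 204 → 203 → 202

202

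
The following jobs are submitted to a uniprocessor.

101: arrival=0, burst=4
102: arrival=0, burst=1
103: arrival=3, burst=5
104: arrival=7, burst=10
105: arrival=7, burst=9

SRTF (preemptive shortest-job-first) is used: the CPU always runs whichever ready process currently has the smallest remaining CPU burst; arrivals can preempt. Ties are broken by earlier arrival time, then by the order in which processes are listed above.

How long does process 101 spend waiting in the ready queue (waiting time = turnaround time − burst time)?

1

Schedule: | 102 0-1 | 101 1-5 | 103 5-10 | 105 10-19 | 104 19-29 |
Completion: 101=5  102=1  103=10  104=29  105=19
Turnaround (C−A): 101=5  102=1  103=7  104=22  105=12
Waiting(101) = turnaround − burst = 5 − 4 = 1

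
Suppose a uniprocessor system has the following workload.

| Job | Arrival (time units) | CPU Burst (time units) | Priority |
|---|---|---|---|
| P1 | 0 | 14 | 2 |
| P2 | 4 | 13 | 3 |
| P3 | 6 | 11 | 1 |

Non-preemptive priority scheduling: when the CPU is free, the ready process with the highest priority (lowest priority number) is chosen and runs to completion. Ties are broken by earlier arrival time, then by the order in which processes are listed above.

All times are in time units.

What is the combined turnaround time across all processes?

67

Gantt: | P1 0-14 | P3 14-25 | P2 25-38 |
Completion: P1=14  P2=38  P3=25
Turnaround (C−A): P1=14  P2=34  P3=19
Turnaround = completion − arrival: P1=14, P2=34, P3=19
Total turnaround = 14 + 34 + 19 = 67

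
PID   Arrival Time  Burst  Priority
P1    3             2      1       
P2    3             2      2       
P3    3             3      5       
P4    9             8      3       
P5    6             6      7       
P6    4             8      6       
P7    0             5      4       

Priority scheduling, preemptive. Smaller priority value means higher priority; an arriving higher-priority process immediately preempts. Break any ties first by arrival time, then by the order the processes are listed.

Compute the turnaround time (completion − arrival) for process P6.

Gantt: | P7 0-3 | P1 3-5 | P2 5-7 | P7 7-9 | P4 9-17 | P3 17-20 | P6 20-28 | P5 28-34 |
Completion: P1=5  P2=7  P3=20  P4=17  P5=34  P6=28  P7=9
Turnaround(P6) = completion − arrival = 28 − 4 = 24

24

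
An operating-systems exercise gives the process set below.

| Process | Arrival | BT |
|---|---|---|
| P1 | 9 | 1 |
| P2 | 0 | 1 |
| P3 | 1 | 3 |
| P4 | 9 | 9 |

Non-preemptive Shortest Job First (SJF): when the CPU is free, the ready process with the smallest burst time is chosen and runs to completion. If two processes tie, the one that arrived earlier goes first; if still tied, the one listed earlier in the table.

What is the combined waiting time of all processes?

Schedule: | P2 0-1 | P3 1-4 | idle 4-9 | P1 9-10 | P4 10-19 |
Completion: P1=10  P2=1  P3=4  P4=19
Turnaround (C−A): P1=1  P2=1  P3=3  P4=10
Waiting = turnaround − burst: P1=0, P2=0, P3=0, P4=1
Total waiting = 0 + 0 + 0 + 1 = 1

1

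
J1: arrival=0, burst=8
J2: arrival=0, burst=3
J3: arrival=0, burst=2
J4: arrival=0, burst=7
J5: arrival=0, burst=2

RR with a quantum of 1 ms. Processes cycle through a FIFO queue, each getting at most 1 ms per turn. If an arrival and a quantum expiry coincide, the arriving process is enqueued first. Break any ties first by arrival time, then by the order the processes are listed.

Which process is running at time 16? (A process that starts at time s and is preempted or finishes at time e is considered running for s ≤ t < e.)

Gantt: | J1 0-1 | J2 1-2 | J3 2-3 | J4 3-4 | J5 4-5 | J1 5-6 | J2 6-7 | J3 7-8 | J4 8-9 | J5 9-10 | J1 10-11 | J2 11-12 | J4 12-13 | J1 13-14 | J4 14-15 | J1 15-16 | J4 16-17 | J1 17-18 | J4 18-19 | J1 19-20 | J4 20-21 | J1 21-22 |
Completion: J1=22  J2=12  J3=8  J4=21  J5=10

J4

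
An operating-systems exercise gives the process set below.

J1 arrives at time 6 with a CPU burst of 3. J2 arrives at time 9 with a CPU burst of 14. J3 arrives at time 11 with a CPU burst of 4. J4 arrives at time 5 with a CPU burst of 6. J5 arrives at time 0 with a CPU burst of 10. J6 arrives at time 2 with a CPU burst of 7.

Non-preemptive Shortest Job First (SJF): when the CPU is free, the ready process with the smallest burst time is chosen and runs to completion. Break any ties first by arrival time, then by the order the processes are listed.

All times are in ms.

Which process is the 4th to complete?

Schedule: | J5 0-10 | J1 10-13 | J3 13-17 | J4 17-23 | J6 23-30 | J2 30-44 |
Completion: J1=13  J2=44  J3=17  J4=23  J5=10  J6=30
Turnaround (C−A): J1=7  J2=35  J3=6  J4=18  J5=10  J6=28
Finish order: J5 → J1 → J3 → J4 → J6 → J2

J4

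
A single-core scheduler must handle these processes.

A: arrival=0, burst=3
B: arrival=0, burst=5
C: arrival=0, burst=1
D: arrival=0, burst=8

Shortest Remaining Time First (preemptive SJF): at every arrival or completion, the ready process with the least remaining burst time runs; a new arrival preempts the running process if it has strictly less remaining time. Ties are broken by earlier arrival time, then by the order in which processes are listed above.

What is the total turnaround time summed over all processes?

Gantt: | C 0-1 | A 1-4 | B 4-9 | D 9-17 |
Completion: A=4  B=9  C=1  D=17
Turnaround = completion − arrival: A=4, B=9, C=1, D=17
Total turnaround = 4 + 9 + 1 + 17 = 31

31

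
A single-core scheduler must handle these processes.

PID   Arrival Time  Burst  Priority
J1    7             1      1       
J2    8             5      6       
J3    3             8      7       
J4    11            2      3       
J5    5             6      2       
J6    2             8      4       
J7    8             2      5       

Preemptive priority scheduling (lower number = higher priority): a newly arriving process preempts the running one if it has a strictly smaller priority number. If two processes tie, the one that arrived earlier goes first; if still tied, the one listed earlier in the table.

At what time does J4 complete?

14

Gantt: | idle 0-2 | J6 2-5 | J5 5-7 | J1 7-8 | J5 8-12 | J4 12-14 | J6 14-19 | J7 19-21 | J2 21-26 | J3 26-34 |
Completion: J1=8  J2=26  J3=34  J4=14  J5=12  J6=19  J7=21
Turnaround (C−A): J1=1  J2=18  J3=31  J4=3  J5=7  J6=17  J7=13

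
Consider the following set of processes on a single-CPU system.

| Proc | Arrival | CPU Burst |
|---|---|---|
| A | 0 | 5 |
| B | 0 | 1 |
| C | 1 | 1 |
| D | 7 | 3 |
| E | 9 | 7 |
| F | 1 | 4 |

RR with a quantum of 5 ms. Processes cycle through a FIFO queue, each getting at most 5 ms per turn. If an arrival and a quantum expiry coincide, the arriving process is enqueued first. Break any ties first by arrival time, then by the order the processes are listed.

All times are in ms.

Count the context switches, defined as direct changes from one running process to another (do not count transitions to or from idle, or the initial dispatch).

Gantt: | A 0-5 | B 5-6 | C 6-7 | F 7-11 | D 11-14 | E 14-21 |
Completion: A=5  B=6  C=7  D=14  E=21  F=11

5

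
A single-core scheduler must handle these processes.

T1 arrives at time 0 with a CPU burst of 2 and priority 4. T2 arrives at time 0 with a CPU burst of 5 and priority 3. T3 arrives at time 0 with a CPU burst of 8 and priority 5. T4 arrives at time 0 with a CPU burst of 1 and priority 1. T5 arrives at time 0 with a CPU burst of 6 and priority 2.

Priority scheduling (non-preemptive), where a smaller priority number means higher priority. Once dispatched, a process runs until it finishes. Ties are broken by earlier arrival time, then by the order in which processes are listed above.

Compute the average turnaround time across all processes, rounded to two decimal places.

11.20

Gantt: | T4 0-1 | T5 1-7 | T2 7-12 | T1 12-14 | T3 14-22 |
Completion: T1=14  T2=12  T3=22  T4=1  T5=7
Turnaround (C−A): T1=14  T2=12  T3=22  T4=1  T5=7
Turnaround times: T1=14, T2=12, T3=22, T4=1, T5=7
Average turnaround = (14+12+22+1+7) / 5 = 56/5 = 11.20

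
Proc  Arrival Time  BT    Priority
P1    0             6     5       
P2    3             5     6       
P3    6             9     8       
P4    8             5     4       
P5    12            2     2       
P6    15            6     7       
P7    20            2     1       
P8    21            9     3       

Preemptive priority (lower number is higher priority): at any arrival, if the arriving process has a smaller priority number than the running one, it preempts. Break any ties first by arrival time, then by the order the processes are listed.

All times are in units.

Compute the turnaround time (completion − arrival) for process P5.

Timeline: | P1 0-6 | P2 6-8 | P4 8-12 | P5 12-14 | P4 14-15 | P2 15-18 | P6 18-20 | P7 20-22 | P8 22-31 | P6 31-35 | P3 35-44 |
Completion: P1=6  P2=18  P3=44  P4=15  P5=14  P6=35  P7=22  P8=31
Turnaround(P5) = completion − arrival = 14 − 12 = 2

2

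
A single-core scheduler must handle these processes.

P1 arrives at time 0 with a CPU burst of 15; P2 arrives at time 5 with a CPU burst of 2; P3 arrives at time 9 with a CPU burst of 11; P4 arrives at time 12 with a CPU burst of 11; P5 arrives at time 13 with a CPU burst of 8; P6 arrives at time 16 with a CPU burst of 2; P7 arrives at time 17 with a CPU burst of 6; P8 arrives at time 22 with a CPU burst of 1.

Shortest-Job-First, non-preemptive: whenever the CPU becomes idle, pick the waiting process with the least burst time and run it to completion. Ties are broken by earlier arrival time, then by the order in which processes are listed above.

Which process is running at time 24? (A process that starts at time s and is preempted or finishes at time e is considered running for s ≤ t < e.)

Timeline: | P1 0-15 | P2 15-17 | P6 17-19 | P7 19-25 | P8 25-26 | P5 26-34 | P3 34-45 | P4 45-56 |
Completion: P1=15  P2=17  P3=45  P4=56  P5=34  P6=19  P7=25  P8=26
Turnaround (C−A): P1=15  P2=12  P3=36  P4=44  P5=21  P6=3  P7=8  P8=4

P7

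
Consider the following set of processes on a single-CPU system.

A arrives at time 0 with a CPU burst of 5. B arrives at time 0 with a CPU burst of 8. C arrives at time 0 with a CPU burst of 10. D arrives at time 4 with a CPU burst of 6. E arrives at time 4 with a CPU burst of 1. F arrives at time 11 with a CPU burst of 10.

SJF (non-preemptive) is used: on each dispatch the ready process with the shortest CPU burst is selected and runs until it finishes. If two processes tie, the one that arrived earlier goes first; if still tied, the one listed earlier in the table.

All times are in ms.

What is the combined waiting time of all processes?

Gantt: | A 0-5 | E 5-6 | D 6-12 | B 12-20 | C 20-30 | F 30-40 |
Completion: A=5  B=20  C=30  D=12  E=6  F=40
Waiting = turnaround − burst: A=0, B=12, C=20, D=2, E=1, F=19
Total waiting = 0 + 12 + 20 + 2 + 1 + 19 = 54

54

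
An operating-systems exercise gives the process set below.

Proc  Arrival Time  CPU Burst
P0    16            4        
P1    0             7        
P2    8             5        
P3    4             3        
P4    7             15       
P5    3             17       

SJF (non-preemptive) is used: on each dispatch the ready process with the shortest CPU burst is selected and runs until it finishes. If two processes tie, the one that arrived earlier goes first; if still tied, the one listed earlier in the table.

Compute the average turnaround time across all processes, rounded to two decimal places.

Gantt: | P1 0-7 | P3 7-10 | P2 10-15 | P4 15-30 | P0 30-34 | P5 34-51 |
Completion: P0=34  P1=7  P2=15  P3=10  P4=30  P5=51
Turnaround times: P0=18, P1=7, P2=7, P3=6, P4=23, P5=48
Average turnaround = (18+7+7+6+23+48) / 6 = 109/6 = 18.17

18.17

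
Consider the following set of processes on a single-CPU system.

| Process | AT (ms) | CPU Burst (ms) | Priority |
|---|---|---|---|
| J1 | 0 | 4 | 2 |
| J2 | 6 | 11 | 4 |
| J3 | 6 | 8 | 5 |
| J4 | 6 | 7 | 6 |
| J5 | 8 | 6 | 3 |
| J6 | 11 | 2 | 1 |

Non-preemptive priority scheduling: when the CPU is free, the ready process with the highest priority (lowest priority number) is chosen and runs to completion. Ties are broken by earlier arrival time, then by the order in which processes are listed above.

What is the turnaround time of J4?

Schedule: | J1 0-4 | idle 4-6 | J2 6-17 | J6 17-19 | J5 19-25 | J3 25-33 | J4 33-40 |
Completion: J1=4  J2=17  J3=33  J4=40  J5=25  J6=19
Turnaround (C−A): J1=4  J2=11  J3=27  J4=34  J5=17  J6=8
Turnaround(J4) = completion − arrival = 40 − 6 = 34

34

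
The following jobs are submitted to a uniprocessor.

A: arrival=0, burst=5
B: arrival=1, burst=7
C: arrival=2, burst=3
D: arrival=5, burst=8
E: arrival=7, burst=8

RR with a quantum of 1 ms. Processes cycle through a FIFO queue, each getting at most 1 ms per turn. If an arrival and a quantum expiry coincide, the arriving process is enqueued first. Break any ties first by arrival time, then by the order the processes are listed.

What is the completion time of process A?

15

Schedule: | A 0-1 | B 1-2 | A 2-3 | C 3-4 | B 4-5 | A 5-6 | C 6-7 | D 7-8 | B 8-9 | A 9-10 | E 10-11 | C 11-12 | D 12-13 | B 13-14 | A 14-15 | E 15-16 | D 16-17 | B 17-18 | E 18-19 | D 19-20 | B 20-21 | E 21-22 | D 22-23 | B 23-24 | E 24-25 | D 25-26 | E 26-27 | D 27-28 | E 28-29 | D 29-30 | E 30-31 |
Completion: A=15  B=24  C=12  D=30  E=31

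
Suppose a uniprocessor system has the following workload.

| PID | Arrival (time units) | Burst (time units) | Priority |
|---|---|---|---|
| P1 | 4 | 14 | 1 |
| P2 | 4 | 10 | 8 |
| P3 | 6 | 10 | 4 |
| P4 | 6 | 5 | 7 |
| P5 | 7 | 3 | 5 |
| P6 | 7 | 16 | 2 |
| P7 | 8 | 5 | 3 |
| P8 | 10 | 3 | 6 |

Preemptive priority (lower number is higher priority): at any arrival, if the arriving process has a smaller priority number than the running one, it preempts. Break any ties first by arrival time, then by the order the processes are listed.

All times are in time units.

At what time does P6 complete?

Schedule: | idle 0-4 | P1 4-18 | P6 18-34 | P7 34-39 | P3 39-49 | P5 49-52 | P8 52-55 | P4 55-60 | P2 60-70 |
Completion: P1=18  P2=70  P3=49  P4=60  P5=52  P6=34  P7=39  P8=55
Turnaround (C−A): P1=14  P2=66  P3=43  P4=54  P5=45  P6=27  P7=31  P8=45

34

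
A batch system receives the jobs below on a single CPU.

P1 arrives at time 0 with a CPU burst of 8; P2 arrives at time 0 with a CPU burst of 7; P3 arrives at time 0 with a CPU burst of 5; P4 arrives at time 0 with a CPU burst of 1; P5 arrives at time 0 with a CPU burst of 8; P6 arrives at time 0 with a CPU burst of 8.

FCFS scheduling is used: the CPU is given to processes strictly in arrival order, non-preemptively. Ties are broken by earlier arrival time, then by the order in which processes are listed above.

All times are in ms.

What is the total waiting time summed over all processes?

Schedule: | P1 0-8 | P2 8-15 | P3 15-20 | P4 20-21 | P5 21-29 | P6 29-37 |
Completion: P1=8  P2=15  P3=20  P4=21  P5=29  P6=37
Waiting = turnaround − burst: P1=0, P2=8, P3=15, P4=20, P5=21, P6=29
Total waiting = 0 + 8 + 15 + 20 + 21 + 29 = 93

93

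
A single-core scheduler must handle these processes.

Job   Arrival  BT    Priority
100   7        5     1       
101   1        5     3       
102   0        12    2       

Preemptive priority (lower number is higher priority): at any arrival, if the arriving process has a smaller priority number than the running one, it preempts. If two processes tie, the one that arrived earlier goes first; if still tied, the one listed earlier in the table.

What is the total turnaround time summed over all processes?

Timeline: | 102 0-7 | 100 7-12 | 102 12-17 | 101 17-22 |
Completion: 100=12  101=22  102=17
Turnaround (C−A): 100=5  101=21  102=17
Turnaround = completion − arrival: 100=5, 101=21, 102=17
Total turnaround = 5 + 21 + 17 = 43

43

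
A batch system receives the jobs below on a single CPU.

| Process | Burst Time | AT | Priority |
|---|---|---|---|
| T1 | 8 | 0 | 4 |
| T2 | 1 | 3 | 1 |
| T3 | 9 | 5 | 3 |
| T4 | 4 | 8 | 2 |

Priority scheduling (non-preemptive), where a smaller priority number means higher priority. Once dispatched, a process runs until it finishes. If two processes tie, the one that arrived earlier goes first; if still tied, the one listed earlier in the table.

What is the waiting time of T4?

1

Timeline: | T1 0-8 | T2 8-9 | T4 9-13 | T3 13-22 |
Completion: T1=8  T2=9  T3=22  T4=13
Turnaround (C−A): T1=8  T2=6  T3=17  T4=5
Waiting(T4) = turnaround − burst = 5 − 4 = 1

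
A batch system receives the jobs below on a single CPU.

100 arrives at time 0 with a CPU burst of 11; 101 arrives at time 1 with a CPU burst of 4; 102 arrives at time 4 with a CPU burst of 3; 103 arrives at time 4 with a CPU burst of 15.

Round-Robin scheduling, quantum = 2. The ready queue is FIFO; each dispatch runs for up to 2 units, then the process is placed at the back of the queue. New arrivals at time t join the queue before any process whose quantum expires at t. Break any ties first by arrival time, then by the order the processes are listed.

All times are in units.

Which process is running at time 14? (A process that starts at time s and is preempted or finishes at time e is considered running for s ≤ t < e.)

Timeline: | 100 0-2 | 101 2-4 | 100 4-6 | 102 6-8 | 103 8-10 | 101 10-12 | 100 12-14 | 102 14-15 | 103 15-17 | 100 17-19 | 103 19-21 | 100 21-23 | 103 23-25 | 100 25-26 | 103 26-33 |
Completion: 100=26  101=12  102=15  103=33

102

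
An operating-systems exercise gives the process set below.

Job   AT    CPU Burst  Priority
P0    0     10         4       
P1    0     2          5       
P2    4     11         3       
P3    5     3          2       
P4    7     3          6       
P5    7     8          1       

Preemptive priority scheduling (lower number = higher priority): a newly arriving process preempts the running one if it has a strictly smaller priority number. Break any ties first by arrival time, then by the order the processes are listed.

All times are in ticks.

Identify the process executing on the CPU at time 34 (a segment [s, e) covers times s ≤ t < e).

P4

Gantt: | P0 0-4 | P2 4-5 | P3 5-7 | P5 7-15 | P3 15-16 | P2 16-26 | P0 26-32 | P1 32-34 | P4 34-37 |
Completion: P0=32  P1=34  P2=26  P3=16  P4=37  P5=15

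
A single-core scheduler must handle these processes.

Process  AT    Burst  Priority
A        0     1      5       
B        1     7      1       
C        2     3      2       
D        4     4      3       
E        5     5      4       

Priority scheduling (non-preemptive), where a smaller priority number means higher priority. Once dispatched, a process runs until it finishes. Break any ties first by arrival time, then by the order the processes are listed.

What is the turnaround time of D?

Gantt: | A 0-1 | B 1-8 | C 8-11 | D 11-15 | E 15-20 |
Completion: A=1  B=8  C=11  D=15  E=20
Turnaround (C−A): A=1  B=7  C=9  D=11  E=15
Turnaround(D) = completion − arrival = 15 − 4 = 11

11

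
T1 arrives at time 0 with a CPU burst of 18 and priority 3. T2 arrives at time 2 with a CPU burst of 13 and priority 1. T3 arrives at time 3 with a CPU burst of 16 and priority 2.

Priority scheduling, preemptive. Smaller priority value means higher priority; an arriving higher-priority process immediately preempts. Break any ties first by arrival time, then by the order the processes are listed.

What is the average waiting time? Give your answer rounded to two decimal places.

Gantt: | T1 0-2 | T2 2-15 | T3 15-31 | T1 31-47 |
Completion: T1=47  T2=15  T3=31
Waiting times: T1=29, T2=0, T3=12
Average waiting = (29+0+12) / 3 = 41/3 = 13.67

13.67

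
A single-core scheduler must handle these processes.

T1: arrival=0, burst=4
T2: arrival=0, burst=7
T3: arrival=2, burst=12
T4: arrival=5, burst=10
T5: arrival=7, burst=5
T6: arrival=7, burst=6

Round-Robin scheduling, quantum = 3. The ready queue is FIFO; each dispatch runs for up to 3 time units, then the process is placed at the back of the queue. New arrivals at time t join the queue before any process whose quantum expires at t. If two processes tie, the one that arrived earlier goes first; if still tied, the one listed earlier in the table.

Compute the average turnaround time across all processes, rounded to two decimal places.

Schedule: | T1 0-3 | T2 3-6 | T3 6-9 | T1 9-10 | T4 10-13 | T2 13-16 | T5 16-19 | T6 19-22 | T3 22-25 | T4 25-28 | T2 28-29 | T5 29-31 | T6 31-34 | T3 34-37 | T4 37-40 | T3 40-43 | T4 43-44 |
Completion: T1=10  T2=29  T3=43  T4=44  T5=31  T6=34
Turnaround times: T1=10, T2=29, T3=41, T4=39, T5=24, T6=27
Average turnaround = (10+29+41+39+24+27) / 6 = 170/6 = 28.33

28.33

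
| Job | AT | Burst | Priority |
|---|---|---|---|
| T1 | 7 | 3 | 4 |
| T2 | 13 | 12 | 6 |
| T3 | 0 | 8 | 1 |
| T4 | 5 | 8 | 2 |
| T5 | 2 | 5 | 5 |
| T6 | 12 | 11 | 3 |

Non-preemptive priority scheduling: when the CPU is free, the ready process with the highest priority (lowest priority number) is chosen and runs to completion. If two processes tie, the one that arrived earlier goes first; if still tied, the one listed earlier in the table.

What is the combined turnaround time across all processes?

Schedule: | T3 0-8 | T4 8-16 | T6 16-27 | T1 27-30 | T5 30-35 | T2 35-47 |
Completion: T1=30  T2=47  T3=8  T4=16  T5=35  T6=27
Turnaround (C−A): T1=23  T2=34  T3=8  T4=11  T5=33  T6=15
Turnaround = completion − arrival: T1=23, T2=34, T3=8, T4=11, T5=33, T6=15
Total turnaround = 23 + 34 + 8 + 11 + 33 + 15 = 124

124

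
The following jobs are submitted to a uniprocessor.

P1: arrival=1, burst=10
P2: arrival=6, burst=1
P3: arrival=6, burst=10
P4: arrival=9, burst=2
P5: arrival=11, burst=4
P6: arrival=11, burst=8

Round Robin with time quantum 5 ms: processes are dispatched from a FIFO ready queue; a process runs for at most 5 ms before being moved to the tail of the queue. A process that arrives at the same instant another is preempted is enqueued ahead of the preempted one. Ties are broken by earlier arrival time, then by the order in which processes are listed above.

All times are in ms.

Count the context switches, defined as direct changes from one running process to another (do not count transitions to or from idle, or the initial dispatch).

8

Gantt: | idle 0-1 | P1 1-6 | P2 6-7 | P3 7-12 | P1 12-17 | P4 17-19 | P5 19-23 | P6 23-28 | P3 28-33 | P6 33-36 |
Completion: P1=17  P2=7  P3=33  P4=19  P5=23  P6=36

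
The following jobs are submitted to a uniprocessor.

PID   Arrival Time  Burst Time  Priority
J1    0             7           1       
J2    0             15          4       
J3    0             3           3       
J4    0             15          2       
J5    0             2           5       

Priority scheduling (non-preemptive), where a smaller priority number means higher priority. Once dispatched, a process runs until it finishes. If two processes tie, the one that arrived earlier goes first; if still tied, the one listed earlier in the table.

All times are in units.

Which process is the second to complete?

J4

Schedule: | J1 0-7 | J4 7-22 | J3 22-25 | J2 25-40 | J5 40-42 |
Completion: J1=7  J2=40  J3=25  J4=22  J5=42
Finish order: J1 → J4 → J3 → J2 → J5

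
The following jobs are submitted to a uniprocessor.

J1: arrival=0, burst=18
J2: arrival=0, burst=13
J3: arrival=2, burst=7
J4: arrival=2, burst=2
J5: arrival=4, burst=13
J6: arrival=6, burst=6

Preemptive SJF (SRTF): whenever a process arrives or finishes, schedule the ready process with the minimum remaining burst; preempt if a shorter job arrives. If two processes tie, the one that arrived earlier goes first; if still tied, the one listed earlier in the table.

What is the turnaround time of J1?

Timeline: | J2 0-2 | J4 2-4 | J3 4-11 | J6 11-17 | J2 17-28 | J5 28-41 | J1 41-59 |
Completion: J1=59  J2=28  J3=11  J4=4  J5=41  J6=17
Turnaround (C−A): J1=59  J2=28  J3=9  J4=2  J5=37  J6=11
Turnaround(J1) = completion − arrival = 59 − 0 = 59

59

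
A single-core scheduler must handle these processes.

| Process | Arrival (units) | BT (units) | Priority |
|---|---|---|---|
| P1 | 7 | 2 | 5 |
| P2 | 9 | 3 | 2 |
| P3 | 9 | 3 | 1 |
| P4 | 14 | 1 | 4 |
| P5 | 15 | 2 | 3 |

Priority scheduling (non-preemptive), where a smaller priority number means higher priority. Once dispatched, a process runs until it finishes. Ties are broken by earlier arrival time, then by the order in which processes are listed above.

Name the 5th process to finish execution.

Schedule: | idle 0-7 | P1 7-9 | P3 9-12 | P2 12-15 | P5 15-17 | P4 17-18 |
Completion: P1=9  P2=15  P3=12  P4=18  P5=17
Turnaround (C−A): P1=2  P2=6  P3=3  P4=4  P5=2
Finish order: P1 → P3 → P2 → P5 → P4

P4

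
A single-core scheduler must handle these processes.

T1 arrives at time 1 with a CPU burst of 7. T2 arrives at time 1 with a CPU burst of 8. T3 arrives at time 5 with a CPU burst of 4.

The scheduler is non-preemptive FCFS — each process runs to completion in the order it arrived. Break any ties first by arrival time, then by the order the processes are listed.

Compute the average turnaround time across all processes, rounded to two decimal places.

Timeline: | idle 0-1 | T1 1-8 | T2 8-16 | T3 16-20 |
Completion: T1=8  T2=16  T3=20
Turnaround times: T1=7, T2=15, T3=15
Average turnaround = (7+15+15) / 3 = 37/3 = 12.33

12.33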